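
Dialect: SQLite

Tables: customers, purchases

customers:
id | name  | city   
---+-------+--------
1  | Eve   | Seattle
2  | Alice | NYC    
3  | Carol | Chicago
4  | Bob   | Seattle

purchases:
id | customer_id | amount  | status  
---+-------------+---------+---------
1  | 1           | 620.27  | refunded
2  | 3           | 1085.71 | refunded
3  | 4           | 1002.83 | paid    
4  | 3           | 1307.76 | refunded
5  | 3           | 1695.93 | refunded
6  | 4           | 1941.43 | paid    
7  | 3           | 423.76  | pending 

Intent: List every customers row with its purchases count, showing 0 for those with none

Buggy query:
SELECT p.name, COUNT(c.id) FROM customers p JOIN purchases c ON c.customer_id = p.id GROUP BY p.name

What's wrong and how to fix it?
Bug: INNER JOIN drops customers rows that have no matching purchases rows

Fix: Use LEFT JOIN so parents without children still appear (COUNT(c.id) gives 0)

Corrected query:
SELECT p.name, COUNT(c.id) FROM customers p LEFT JOIN purchases c ON c.customer_id = p.id GROUP BY p.name

Result:
name  | COUNT(c.id)
------+------------
Alice | 0          
Bob   | 2          
Carol | 4          
Eve   | 1          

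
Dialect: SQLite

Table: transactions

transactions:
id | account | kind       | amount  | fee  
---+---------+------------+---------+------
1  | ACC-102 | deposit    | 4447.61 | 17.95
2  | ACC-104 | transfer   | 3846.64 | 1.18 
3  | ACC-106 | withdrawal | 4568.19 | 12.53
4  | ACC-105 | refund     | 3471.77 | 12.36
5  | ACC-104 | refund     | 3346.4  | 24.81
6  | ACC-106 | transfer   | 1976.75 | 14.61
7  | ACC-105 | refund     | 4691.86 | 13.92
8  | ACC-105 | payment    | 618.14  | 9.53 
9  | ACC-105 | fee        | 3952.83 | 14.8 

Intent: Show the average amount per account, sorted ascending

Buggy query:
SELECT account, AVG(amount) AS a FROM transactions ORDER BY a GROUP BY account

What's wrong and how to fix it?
Bug: ORDER BY appears before GROUP BY; SQL clause order requires GROUP BY first

Fix: Reorder: SELECT … FROM … GROUP BY … ORDER BY …

Corrected query:
SELECT account, AVG(amount) AS a FROM transactions GROUP BY account ORDER BY a

Result:
account | a      
--------+--------
ACC-105 | 3183.65
ACC-106 | 3272.47
ACC-104 | 3596.52
ACC-102 | 4447.61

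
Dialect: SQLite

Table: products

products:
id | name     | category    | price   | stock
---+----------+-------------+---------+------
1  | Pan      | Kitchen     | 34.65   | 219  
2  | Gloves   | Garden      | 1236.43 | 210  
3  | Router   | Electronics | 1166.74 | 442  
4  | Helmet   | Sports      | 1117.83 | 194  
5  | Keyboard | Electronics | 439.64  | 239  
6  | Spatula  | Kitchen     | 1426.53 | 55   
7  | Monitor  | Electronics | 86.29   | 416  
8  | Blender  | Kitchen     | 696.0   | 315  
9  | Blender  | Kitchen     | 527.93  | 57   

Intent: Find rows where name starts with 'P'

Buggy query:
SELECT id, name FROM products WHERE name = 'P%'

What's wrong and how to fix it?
Bug: Wildcards only work with LIKE; '=' treats '%' as a literal character

Fix: Replace '=' with LIKE so 'P%' is treated as a pattern

Corrected query:
SELECT id, name FROM products WHERE name LIKE 'P%'

Result:
id | name
---+-----
1  | Pan 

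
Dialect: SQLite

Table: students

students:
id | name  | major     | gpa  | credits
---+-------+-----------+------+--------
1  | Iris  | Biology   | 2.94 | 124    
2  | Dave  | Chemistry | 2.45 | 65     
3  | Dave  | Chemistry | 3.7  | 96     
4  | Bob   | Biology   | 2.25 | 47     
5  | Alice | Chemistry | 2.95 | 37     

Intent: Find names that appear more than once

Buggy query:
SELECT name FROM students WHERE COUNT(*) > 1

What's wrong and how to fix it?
Bug: COUNT(*) is an aggregate and cannot be used in WHERE

Fix: Group first, then use HAVING for the count condition

Corrected query:
SELECT name FROM students GROUP BY name HAVING COUNT(*) > 1

Result:
name
----
Dave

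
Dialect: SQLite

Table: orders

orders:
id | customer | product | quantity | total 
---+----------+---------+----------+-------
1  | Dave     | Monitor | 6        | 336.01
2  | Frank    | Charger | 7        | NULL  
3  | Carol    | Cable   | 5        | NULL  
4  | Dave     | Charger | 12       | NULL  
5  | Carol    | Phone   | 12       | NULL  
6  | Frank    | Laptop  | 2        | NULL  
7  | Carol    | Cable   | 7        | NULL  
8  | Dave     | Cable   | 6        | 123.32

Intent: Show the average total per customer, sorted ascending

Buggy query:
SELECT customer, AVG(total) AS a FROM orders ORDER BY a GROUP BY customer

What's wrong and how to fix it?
Bug: ORDER BY appears before GROUP BY; SQL clause order requires GROUP BY first

Fix: Move ORDER BY to the end, after GROUP BY

Corrected query:
SELECT customer, AVG(total) AS a FROM orders GROUP BY customer ORDER BY a

Result:
customer | a      
---------+--------
Carol    | NULL   
Frank    | NULL   
Dave     | 229.665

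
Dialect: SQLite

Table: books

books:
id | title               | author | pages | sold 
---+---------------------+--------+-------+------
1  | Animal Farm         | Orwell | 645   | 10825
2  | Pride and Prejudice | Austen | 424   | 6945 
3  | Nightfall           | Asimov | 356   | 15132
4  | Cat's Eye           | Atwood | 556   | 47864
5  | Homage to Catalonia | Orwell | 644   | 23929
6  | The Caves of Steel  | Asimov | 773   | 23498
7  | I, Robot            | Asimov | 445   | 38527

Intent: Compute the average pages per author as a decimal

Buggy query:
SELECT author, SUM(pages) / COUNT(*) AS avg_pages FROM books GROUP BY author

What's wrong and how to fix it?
Bug: Both operands are integers, so '/' performs integer division and truncates

Fix: Multiply by 1.0 (or CAST to REAL) to force floating-point division

Corrected query:
SELECT author, SUM(pages) * 1.0 / COUNT(*) AS avg_pages FROM books GROUP BY author

Result:
author | avg_pages 
-------+-----------
Asimov | 524.666667
Atwood | 556       
Austen | 424       
Orwell | 644.5     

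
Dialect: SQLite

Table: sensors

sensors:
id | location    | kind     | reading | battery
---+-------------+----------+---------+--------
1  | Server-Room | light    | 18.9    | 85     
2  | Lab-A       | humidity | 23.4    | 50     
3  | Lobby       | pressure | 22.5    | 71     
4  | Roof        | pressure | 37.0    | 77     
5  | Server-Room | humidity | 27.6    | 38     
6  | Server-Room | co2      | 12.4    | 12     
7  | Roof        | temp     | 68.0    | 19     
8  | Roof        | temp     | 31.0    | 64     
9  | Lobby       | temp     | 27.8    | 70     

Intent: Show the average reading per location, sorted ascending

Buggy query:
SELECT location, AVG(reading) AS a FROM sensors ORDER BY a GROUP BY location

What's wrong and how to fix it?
Bug: ORDER BY appears before GROUP BY; SQL clause order requires GROUP BY first

Fix: Move ORDER BY to the end, after GROUP BY

Corrected query:
SELECT location, AVG(reading) AS a FROM sensors GROUP BY location ORDER BY a

Result:
location    | a        
------------+----------
Server-Room | 19.633333
Lab-A       | 23.4     
Lobby       | 25.15    
Roof        | 45.333333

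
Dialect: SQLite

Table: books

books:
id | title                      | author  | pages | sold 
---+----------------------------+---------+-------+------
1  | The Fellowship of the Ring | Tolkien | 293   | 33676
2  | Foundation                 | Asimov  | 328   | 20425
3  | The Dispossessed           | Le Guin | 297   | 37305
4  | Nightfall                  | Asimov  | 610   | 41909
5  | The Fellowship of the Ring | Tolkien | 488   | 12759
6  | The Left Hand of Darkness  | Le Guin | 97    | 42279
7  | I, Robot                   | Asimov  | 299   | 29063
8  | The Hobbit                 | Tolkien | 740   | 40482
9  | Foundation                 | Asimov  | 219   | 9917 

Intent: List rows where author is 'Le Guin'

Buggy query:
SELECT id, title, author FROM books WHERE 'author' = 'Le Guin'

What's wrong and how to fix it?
Bug: 'author' in single quotes is a string literal, not the column; the comparison is literal-vs-literal and never true

Fix: Reference the column as author without single quotes

Corrected query:
SELECT id, title, author FROM books WHERE author = 'Le Guin'

Result:
id | title                     | author 
---+---------------------------+--------
3  | The Dispossessed          | Le Guin
6  | The Left Hand of Darkness | Le Guin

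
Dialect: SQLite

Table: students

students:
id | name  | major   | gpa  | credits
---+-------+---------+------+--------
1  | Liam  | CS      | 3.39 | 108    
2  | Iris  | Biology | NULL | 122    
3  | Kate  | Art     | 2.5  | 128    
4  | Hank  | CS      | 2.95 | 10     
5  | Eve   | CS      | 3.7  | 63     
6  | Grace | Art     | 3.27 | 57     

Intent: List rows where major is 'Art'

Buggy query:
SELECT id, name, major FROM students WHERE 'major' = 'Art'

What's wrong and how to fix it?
Bug: Single quotes denote string literals in SQL; the column name is being compared as a constant string

Fix: Reference the column as major without single quotes

Corrected query:
SELECT id, name, major FROM students WHERE major = 'Art'

Result:
id | name  | major
---+-------+------
3  | Kate  | Art  
6  | Grace | Art  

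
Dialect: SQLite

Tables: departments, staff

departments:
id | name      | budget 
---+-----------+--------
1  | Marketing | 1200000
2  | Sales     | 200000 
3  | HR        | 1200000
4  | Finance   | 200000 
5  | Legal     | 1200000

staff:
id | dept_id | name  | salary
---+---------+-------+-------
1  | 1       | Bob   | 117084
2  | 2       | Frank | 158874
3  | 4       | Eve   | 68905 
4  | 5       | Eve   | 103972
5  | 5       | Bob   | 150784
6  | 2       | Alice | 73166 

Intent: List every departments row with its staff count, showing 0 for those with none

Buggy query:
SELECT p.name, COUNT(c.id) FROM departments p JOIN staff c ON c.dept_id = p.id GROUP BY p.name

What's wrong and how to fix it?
Bug: INNER JOIN drops departments rows that have no matching staff rows

Fix: Use LEFT JOIN so parents without children still appear (COUNT(c.id) gives 0)

Corrected query:
SELECT p.name, COUNT(c.id) FROM departments p LEFT JOIN staff c ON c.dept_id = p.id GROUP BY p.name

Result:
name      | COUNT(c.id)
----------+------------
Finance   | 1          
HR        | 0          
Legal     | 2          
Marketing | 1          
Sales     | 2          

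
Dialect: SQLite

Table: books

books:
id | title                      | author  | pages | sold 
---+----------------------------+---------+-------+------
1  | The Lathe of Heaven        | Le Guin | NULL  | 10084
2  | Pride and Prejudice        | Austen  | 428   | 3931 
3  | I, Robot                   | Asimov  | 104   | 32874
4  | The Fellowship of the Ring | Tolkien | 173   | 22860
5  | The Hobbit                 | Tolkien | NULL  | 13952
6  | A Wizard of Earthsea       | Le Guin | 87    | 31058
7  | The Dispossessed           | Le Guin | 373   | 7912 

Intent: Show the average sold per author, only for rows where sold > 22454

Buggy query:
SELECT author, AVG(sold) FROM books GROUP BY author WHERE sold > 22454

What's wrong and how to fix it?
Bug: Row-level WHERE must come before GROUP BY in the clause order

Fix: Move the WHERE clause before GROUP BY

Corrected query:
SELECT author, AVG(sold) FROM books WHERE sold > 22454 GROUP BY author

Result:
author  | AVG(sold)
--------+----------
Asimov  | 32874    
Le Guin | 31058    
Tolkien | 22860    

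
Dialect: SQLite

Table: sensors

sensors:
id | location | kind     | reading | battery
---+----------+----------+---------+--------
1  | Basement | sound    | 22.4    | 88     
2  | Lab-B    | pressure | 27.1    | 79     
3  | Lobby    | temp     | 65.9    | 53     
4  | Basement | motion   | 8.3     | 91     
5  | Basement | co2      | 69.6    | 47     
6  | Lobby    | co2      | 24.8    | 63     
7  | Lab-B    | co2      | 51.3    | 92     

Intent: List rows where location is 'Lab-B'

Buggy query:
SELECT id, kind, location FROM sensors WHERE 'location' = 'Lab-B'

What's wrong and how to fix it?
Bug: Single quotes denote string literals in SQL; the column name is being compared as a constant string

Fix: Reference the column as location without single quotes

Corrected query:
SELECT id, kind, location FROM sensors WHERE location = 'Lab-B'

Result:
id | kind     | location
---+----------+---------
2  | pressure | Lab-B   
7  | co2      | Lab-B   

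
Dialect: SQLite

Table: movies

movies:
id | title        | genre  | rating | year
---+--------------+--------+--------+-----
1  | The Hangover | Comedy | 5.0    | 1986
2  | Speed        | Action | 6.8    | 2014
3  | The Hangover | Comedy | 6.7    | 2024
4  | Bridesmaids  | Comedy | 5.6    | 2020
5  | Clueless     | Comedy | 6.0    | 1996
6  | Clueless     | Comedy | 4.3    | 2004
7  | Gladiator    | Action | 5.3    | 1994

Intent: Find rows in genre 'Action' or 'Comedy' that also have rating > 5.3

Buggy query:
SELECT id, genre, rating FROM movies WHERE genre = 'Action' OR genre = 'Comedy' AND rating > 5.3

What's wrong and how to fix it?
Bug: AND binds tighter than OR, so this parses as genre = 'Action' OR (genre = 'Comedy' AND rating > 5.3)

Fix: Add parentheses around the OR so the AND applies to both alternatives

Corrected query:
SELECT id, genre, rating FROM movies WHERE (genre = 'Action' OR genre = 'Comedy') AND rating > 5.3

Result:
id | genre  | rating
---+--------+-------
2  | Action | 6.8   
3  | Comedy | 6.7   
4  | Comedy | 5.6   
5  | Comedy | 6     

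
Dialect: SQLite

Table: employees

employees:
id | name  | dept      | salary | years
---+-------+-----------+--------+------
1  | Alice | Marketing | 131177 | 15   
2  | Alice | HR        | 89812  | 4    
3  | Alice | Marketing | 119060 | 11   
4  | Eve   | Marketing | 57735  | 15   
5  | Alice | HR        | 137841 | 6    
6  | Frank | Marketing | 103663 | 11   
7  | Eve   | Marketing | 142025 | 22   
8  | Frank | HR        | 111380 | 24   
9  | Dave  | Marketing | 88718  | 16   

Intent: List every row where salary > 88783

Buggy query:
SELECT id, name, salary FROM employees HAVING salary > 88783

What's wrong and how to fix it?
Bug: This is a non-aggregate query (no GROUP BY, no aggregates), so in SQLite the HAVING clause is invalid here; a row-level condition belongs in WHERE

Fix: Replace HAVING with WHERE since the condition applies to individual rows

Corrected query:
SELECT id, name, salary FROM employees WHERE salary > 88783

Result:
id | name  | salary
---+-------+-------
1  | Alice | 131177
2  | Alice | 89812 
3  | Alice | 119060
5  | Alice | 137841
6  | Frank | 103663
7  | Eve   | 142025
8  | Frank | 111380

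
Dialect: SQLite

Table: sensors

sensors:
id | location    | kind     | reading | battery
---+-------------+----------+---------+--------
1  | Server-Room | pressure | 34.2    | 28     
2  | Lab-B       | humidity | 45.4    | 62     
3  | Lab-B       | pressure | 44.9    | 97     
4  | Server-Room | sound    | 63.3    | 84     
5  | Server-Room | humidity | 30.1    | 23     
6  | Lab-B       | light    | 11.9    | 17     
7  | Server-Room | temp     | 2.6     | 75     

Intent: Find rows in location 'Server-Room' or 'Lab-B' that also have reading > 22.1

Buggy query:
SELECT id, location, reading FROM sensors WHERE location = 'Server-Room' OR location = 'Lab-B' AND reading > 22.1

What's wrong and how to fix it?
Bug: Without parentheses, AND is evaluated before OR, so the reading filter only applies to the 'Lab-B' branch

Fix: Add parentheses around the OR so the AND applies to both alternatives

Corrected query:
SELECT id, location, reading FROM sensors WHERE (location = 'Server-Room' OR location = 'Lab-B') AND reading > 22.1

Result:
id | location    | reading
---+-------------+--------
1  | Server-Room | 34.2   
2  | Lab-B       | 45.4   
3  | Lab-B       | 44.9   
4  | Server-Room | 63.3   
5  | Server-Room | 30.1   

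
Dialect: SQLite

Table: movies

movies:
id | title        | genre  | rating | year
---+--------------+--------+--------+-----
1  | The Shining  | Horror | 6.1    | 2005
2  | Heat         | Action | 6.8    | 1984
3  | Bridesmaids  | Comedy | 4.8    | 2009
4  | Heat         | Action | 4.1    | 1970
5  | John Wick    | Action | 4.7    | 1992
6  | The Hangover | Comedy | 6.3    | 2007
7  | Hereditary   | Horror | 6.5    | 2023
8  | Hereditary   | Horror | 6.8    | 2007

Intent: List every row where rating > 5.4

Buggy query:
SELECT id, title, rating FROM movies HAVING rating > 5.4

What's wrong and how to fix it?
Bug: HAVING filters the output of aggregation, but this query has no GROUP BY and no aggregate functions, so SQLite rejects it (HAVING clause on a non-aggregate query); the condition here is per row

Fix: Use WHERE for row-level filtering

Corrected query:
SELECT id, title, rating FROM movies WHERE rating > 5.4

Result:
id | title        | rating
---+--------------+-------
1  | The Shining  | 6.1   
2  | Heat         | 6.8   
6  | The Hangover | 6.3   
7  | Hereditary   | 6.5   
8  | Hereditary   | 6.8   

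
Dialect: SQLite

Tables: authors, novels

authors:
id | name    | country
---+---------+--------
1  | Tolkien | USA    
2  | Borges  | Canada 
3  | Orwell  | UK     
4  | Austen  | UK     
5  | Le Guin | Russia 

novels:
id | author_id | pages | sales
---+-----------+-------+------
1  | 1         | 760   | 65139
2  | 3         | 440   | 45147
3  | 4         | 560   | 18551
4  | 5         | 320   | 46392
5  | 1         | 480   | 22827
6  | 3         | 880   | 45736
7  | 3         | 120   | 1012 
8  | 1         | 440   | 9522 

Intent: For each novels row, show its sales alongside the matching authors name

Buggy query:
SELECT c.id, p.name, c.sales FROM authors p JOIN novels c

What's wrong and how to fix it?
Bug: JOIN with no ON clause produces a cartesian product; every novels row pairs with every authors row

Fix: Specify the join condition linking the foreign key to the parent id

Corrected query:
SELECT c.id, p.name, c.sales FROM authors p JOIN novels c ON c.author_id = p.id

Result:
id | name    | sales
---+---------+------
1  | Tolkien | 65139
2  | Orwell  | 45147
3  | Austen  | 18551
4  | Le Guin | 46392
5  | Tolkien | 22827
6  | Orwell  | 45736
7  | Orwell  | 1012 
8  | Tolkien | 9522 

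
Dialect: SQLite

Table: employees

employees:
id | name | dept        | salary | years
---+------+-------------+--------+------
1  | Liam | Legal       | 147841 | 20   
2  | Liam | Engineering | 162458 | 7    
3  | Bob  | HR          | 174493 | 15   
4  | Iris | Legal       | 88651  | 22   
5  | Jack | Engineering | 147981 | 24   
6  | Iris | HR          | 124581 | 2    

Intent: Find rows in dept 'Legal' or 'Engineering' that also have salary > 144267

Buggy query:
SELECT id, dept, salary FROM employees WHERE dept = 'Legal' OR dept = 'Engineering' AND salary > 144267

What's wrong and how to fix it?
Bug: AND binds tighter than OR, so this parses as dept = 'Legal' OR (dept = 'Engineering' AND salary > 144267)

Fix: Add parentheses around the OR so the AND applies to both alternatives

Corrected query:
SELECT id, dept, salary FROM employees WHERE (dept = 'Legal' OR dept = 'Engineering') AND salary > 144267

Result:
id | dept        | salary
---+-------------+-------
1  | Legal       | 147841
2  | Engineering | 162458
5  | Engineering | 147981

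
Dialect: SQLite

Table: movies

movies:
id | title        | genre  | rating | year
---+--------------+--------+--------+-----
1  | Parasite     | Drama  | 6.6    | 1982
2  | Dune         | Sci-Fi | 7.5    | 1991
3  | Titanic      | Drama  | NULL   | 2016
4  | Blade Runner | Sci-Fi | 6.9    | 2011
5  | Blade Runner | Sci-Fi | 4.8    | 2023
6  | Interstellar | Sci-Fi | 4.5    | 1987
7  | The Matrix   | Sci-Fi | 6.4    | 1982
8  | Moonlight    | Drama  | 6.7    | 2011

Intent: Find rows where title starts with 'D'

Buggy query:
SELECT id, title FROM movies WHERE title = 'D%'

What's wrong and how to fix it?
Bug: Wildcards only work with LIKE; '=' treats '%' as a literal character

Fix: Use LIKE for wildcard pattern matching

Corrected query:
SELECT id, title FROM movies WHERE title LIKE 'D%'

Result:
id | title
---+------
2  | Dune 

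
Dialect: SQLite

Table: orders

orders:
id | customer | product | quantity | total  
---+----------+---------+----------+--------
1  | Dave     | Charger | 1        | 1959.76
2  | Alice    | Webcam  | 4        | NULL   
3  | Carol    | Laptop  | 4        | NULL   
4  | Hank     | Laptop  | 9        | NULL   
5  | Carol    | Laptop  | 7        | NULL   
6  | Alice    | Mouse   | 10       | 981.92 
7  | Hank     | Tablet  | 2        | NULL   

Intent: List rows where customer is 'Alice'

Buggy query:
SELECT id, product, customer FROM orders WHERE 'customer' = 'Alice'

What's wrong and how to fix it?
Bug: 'customer' in single quotes is a string literal, not the column; the comparison is literal-vs-literal and never true

Fix: Remove the quotes around the column name (or use double quotes for an identifier)

Corrected query:
SELECT id, product, customer FROM orders WHERE customer = 'Alice'

Result:
id | product | customer
---+---------+---------
2  | Webcam  | Alice   
6  | Mouse   | Alice   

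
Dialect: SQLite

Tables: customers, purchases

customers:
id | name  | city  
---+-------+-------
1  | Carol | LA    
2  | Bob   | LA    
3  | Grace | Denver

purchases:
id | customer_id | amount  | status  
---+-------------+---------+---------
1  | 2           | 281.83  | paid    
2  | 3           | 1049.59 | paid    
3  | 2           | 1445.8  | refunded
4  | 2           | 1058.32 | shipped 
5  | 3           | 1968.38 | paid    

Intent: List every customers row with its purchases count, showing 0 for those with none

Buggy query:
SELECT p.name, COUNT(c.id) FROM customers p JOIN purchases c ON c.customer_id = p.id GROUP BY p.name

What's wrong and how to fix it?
Bug: An inner join excludes parents with zero children

Fix: Switch to LEFT JOIN to retain unmatched parent rows

Corrected query:
SELECT p.name, COUNT(c.id) FROM customers p LEFT JOIN purchases c ON c.customer_id = p.id GROUP BY p.name

Result:
name  | COUNT(c.id)
------+------------
Bob   | 3          
Carol | 0          
Grace | 2          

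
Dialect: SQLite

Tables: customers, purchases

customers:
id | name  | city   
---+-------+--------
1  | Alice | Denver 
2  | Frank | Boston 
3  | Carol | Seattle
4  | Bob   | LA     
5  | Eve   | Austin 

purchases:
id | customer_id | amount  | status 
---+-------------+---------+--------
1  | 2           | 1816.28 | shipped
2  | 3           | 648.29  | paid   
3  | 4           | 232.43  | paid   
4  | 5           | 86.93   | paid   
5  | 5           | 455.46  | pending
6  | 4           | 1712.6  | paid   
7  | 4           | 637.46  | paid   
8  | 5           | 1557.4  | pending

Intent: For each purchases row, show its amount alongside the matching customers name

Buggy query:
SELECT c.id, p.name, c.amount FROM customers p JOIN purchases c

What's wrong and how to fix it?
Bug: Missing join condition: each purchases row is matched to all customers rows instead of just its own

Fix: Specify the join condition linking the foreign key to the parent id

Corrected query:
SELECT c.id, p.name, c.amount FROM customers p JOIN purchases c ON c.customer_id = p.id

Result:
id | name  | amount 
---+-------+--------
1  | Frank | 1816.28
2  | Carol | 648.29 
3  | Bob   | 232.43 
4  | Eve   | 86.93  
5  | Eve   | 455.46 
6  | Bob   | 1712.6 
7  | Bob   | 637.46 
8  | Eve   | 1557.4 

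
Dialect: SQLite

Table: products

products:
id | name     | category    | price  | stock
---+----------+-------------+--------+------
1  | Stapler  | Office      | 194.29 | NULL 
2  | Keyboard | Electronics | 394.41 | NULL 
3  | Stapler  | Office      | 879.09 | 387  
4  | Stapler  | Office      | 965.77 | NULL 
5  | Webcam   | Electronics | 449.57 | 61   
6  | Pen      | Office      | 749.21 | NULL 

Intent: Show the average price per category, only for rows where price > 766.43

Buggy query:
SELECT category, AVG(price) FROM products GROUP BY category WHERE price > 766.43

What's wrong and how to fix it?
Bug: Row-level WHERE must come before GROUP BY in the clause order

Fix: Move the WHERE clause before GROUP BY

Corrected query:
SELECT category, AVG(price) FROM products WHERE price > 766.43 GROUP BY category

Result:
category | AVG(price)
---------+-----------
Office   | 922.43    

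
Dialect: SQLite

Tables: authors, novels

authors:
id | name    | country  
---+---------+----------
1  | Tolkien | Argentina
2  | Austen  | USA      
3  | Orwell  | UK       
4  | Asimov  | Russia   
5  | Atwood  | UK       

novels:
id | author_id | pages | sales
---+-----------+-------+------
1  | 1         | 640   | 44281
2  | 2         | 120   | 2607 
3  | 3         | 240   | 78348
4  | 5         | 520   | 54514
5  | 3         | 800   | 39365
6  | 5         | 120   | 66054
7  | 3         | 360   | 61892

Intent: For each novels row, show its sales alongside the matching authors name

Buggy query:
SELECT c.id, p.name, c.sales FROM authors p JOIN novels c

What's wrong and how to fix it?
Bug: Missing join condition: each novels row is matched to all authors rows instead of just its own

Fix: Add ON c.author_id = p.id to the JOIN

Corrected query:
SELECT c.id, p.name, c.sales FROM authors p JOIN novels c ON c.author_id = p.id

Result:
id | name    | sales
---+---------+------
1  | Tolkien | 44281
2  | Austen  | 2607 
3  | Orwell  | 78348
4  | Atwood  | 54514
5  | Orwell  | 39365
6  | Atwood  | 66054
7  | Orwell  | 61892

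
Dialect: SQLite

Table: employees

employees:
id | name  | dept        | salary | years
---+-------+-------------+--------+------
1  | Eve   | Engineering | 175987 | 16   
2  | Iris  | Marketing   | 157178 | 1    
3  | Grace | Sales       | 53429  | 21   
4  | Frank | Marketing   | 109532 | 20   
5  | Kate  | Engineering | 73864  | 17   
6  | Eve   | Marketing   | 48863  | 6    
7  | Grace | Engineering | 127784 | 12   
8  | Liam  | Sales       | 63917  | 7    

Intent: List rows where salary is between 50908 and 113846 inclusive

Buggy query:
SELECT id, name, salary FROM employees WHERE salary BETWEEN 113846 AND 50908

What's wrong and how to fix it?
Bug: BETWEEN expects the lower bound first; with 113846 AND 50908 the range is empty

Fix: Swap the bounds so the smaller value comes first

Corrected query:
SELECT id, name, salary FROM employees WHERE salary BETWEEN 50908 AND 113846

Result:
id | name  | salary
---+-------+-------
3  | Grace | 53429 
4  | Frank | 109532
5  | Kate  | 73864 
8  | Liam  | 63917 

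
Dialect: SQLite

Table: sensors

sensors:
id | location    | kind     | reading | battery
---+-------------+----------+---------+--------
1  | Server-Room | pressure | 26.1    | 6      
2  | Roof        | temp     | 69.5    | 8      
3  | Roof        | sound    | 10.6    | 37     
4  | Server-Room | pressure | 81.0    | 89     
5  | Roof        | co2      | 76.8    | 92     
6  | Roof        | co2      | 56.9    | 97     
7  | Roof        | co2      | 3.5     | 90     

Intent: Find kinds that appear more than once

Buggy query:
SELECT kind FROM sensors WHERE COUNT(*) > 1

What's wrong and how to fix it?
Bug: COUNT(*) is an aggregate and cannot be used in WHERE

Fix: GROUP BY kind, then filter groups with HAVING COUNT(*) > 1

Corrected query:
SELECT kind FROM sensors GROUP BY kind HAVING COUNT(*) > 1

Result:
kind    
--------
co2     
pressure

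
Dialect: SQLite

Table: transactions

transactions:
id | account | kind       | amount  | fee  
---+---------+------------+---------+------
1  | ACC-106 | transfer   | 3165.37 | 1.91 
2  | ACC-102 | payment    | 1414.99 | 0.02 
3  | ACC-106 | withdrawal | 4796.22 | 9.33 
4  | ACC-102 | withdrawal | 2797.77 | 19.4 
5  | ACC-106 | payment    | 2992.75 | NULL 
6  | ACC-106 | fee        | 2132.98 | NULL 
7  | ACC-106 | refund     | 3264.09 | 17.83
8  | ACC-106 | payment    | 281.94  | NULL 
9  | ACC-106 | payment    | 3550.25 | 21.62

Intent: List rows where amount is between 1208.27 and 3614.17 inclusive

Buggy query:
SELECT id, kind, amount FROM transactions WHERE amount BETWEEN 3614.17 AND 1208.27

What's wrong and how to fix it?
Bug: The bounds are reversed; BETWEEN a AND b requires a <= b to match anything

Fix: Swap the bounds so the smaller value comes first

Corrected query:
SELECT id, kind, amount FROM transactions WHERE amount BETWEEN 1208.27 AND 3614.17

Result:
id | kind       | amount 
---+------------+--------
1  | transfer   | 3165.37
2  | payment    | 1414.99
4  | withdrawal | 2797.77
5  | payment    | 2992.75
6  | fee        | 2132.98
7  | refund     | 3264.09
9  | payment    | 3550.25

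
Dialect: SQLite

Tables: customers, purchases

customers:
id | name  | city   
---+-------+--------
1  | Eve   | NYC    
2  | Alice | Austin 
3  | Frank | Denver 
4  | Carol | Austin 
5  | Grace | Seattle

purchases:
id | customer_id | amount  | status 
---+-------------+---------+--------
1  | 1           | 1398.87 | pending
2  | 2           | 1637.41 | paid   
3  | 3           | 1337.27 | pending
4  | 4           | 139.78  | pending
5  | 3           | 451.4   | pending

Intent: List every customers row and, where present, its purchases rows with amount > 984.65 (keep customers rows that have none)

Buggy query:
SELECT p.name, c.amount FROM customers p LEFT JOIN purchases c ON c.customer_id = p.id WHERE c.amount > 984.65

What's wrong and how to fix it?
Bug: Filtering c.amount in WHERE discards the NULL rows produced by LEFT JOIN, turning it into an inner join

Fix: Put 'c.amount > 984.65' in the JOIN's ON clause instead of WHERE

Corrected query:
SELECT p.name, c.amount FROM customers p LEFT JOIN purchases c ON c.customer_id = p.id AND c.amount > 984.65

Result:
name  | amount 
------+--------
Eve   | 1398.87
Alice | 1637.41
Frank | 1337.27
Carol | NULL   
Grace | NULL   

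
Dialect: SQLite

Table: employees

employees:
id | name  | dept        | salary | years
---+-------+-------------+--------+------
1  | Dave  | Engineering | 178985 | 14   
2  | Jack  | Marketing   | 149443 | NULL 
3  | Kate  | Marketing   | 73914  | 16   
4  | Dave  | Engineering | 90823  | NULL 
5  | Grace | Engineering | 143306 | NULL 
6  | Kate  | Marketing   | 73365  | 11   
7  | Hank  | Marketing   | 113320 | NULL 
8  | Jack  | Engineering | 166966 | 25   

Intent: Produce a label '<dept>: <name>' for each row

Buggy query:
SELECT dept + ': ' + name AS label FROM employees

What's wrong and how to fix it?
Bug: SQLite uses || for string concatenation; + coerces text to numbers (yielding 0)

Fix: Replace + with || to concatenate text

Corrected query:
SELECT dept || ': ' || name AS label FROM employees

Result:
label             
------------------
Engineering: Dave 
Marketing: Jack   
Marketing: Kate   
Engineering: Dave 
Engineering: Grace
Marketing: Kate   
Marketing: Hank   
Engineering: Jack 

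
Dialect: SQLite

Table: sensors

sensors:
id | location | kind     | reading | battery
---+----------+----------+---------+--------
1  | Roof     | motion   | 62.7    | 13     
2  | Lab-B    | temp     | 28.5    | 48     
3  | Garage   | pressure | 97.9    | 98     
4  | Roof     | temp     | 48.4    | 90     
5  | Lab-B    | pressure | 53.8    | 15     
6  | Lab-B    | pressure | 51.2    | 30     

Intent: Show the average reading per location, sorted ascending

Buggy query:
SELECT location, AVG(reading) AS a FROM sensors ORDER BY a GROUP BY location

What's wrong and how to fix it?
Bug: ORDER BY appears before GROUP BY; SQL clause order requires GROUP BY first

Fix: Move ORDER BY to the end, after GROUP BY

Corrected query:
SELECT location, AVG(reading) AS a FROM sensors GROUP BY location ORDER BY a

Result:
location | a    
---------+------
Lab-B    | 44.5 
Roof     | 55.55
Garage   | 97.9 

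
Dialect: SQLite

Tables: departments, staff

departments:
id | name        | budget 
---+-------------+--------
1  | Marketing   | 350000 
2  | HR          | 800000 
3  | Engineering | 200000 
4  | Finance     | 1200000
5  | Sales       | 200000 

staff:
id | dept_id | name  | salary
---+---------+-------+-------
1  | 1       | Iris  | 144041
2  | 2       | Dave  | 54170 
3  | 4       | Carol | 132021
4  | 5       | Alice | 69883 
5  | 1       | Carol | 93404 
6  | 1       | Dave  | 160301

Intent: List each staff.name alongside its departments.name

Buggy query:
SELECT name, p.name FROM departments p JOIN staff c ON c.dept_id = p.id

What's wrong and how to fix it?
Bug: Both tables have a 'name' column; the unqualified reference is ambiguous

Fix: Qualify the column with its table alias (c.name)

Corrected query:
SELECT c.name, p.name FROM departments p JOIN staff c ON c.dept_id = p.id

Result:
name  | name     
------+----------
Iris  | Marketing
Dave  | HR       
Carol | Finance  
Alice | Sales    
Carol | Marketing
Dave  | Marketing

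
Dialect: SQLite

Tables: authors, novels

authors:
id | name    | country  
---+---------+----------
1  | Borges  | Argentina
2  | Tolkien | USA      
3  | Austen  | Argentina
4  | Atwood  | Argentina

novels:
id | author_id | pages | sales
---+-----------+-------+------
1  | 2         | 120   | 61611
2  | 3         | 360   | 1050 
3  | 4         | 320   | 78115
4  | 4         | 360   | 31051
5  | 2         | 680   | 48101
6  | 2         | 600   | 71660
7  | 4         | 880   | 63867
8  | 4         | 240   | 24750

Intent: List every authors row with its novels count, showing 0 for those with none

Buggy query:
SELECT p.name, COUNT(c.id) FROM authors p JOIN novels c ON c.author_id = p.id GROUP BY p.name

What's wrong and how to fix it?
Bug: An inner join excludes parents with zero children

Fix: Use LEFT JOIN so parents without children still appear (COUNT(c.id) gives 0)

Corrected query:
SELECT p.name, COUNT(c.id) FROM authors p LEFT JOIN novels c ON c.author_id = p.id GROUP BY p.name

Result:
name    | COUNT(c.id)
--------+------------
Atwood  | 4          
Austen  | 1          
Borges  | 0          
Tolkien | 3          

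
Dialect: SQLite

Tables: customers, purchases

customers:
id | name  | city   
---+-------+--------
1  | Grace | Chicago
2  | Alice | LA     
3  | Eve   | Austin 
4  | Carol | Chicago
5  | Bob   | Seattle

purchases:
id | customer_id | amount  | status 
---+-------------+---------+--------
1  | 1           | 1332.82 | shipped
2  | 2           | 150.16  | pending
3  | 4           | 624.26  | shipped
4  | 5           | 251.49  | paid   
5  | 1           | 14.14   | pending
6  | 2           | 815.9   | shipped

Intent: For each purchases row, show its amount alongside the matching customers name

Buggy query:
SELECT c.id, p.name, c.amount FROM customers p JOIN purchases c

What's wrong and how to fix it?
Bug: JOIN with no ON clause produces a cartesian product; every purchases row pairs with every customers row

Fix: Add ON c.customer_id = p.id to the JOIN

Corrected query:
SELECT c.id, p.name, c.amount FROM customers p JOIN purchases c ON c.customer_id = p.id

Result:
id | name  | amount 
---+-------+--------
1  | Grace | 1332.82
2  | Alice | 150.16 
3  | Carol | 624.26 
4  | Bob   | 251.49 
5  | Grace | 14.14  
6  | Alice | 815.9  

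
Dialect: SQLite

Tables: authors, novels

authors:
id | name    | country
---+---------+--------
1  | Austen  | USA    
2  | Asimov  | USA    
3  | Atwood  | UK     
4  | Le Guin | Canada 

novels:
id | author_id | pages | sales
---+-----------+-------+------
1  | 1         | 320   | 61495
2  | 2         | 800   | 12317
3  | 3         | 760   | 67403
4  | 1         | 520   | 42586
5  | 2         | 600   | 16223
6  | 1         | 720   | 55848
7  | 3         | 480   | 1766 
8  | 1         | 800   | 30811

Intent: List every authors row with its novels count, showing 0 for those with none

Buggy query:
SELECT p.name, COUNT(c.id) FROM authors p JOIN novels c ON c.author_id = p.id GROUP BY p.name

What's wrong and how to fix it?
Bug: INNER JOIN drops authors rows that have no matching novels rows

Fix: Switch to LEFT JOIN to retain unmatched parent rows

Corrected query:
SELECT p.name, COUNT(c.id) FROM authors p LEFT JOIN novels c ON c.author_id = p.id GROUP BY p.name

Result:
name    | COUNT(c.id)
--------+------------
Asimov  | 2          
Atwood  | 2          
Austen  | 4          
Le Guin | 0          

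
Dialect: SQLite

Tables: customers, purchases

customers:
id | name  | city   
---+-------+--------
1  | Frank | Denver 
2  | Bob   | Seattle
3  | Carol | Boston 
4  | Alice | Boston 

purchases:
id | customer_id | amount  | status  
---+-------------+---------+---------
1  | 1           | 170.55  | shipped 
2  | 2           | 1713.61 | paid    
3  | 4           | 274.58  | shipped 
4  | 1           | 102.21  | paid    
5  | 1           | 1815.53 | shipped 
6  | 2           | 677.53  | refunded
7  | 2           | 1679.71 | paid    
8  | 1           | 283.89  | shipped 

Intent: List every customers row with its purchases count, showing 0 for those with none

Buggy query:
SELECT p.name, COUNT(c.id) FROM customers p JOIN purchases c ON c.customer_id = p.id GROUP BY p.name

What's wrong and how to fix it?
Bug: INNER JOIN drops customers rows that have no matching purchases rows

Fix: Switch to LEFT JOIN to retain unmatched parent rows

Corrected query:
SELECT p.name, COUNT(c.id) FROM customers p LEFT JOIN purchases c ON c.customer_id = p.id GROUP BY p.name

Result:
name  | COUNT(c.id)
------+------------
Alice | 1          
Bob   | 3          
Carol | 0          
Frank | 4          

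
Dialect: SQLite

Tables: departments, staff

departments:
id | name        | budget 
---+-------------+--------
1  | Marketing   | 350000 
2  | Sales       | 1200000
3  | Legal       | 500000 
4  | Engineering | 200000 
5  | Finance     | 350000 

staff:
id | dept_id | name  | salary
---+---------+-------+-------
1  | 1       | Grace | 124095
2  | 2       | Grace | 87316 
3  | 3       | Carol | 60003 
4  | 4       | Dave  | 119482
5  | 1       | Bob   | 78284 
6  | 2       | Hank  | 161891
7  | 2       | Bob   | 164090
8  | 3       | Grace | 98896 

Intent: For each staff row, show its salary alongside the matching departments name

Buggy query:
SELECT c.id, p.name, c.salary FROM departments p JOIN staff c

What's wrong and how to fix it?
Bug: Missing join condition: each staff row is matched to all departments rows instead of just its own

Fix: Specify the join condition linking the foreign key to the parent id

Corrected query:
SELECT c.id, p.name, c.salary FROM departments p JOIN staff c ON c.dept_id = p.id

Result:
id | name        | salary
---+-------------+-------
1  | Marketing   | 124095
2  | Sales       | 87316 
3  | Legal       | 60003 
4  | Engineering | 119482
5  | Marketing   | 78284 
6  | Sales       | 161891
7  | Sales       | 164090
8  | Legal       | 98896 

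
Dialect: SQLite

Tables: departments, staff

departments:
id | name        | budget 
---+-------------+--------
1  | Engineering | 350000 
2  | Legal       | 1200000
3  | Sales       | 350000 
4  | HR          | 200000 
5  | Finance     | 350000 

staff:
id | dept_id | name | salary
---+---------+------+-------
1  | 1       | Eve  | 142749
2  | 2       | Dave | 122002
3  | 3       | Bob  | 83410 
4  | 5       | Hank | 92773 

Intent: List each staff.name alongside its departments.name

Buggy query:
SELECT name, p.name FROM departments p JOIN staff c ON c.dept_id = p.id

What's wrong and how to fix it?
Bug: 'name' exists in both joined tables, so the database can't tell which one is meant

Fix: Prefix ambiguous columns with the table alias

Corrected query:
SELECT c.name, p.name FROM departments p JOIN staff c ON c.dept_id = p.id

Result:
name | name       
-----+------------
Eve  | Engineering
Dave | Legal      
Bob  | Sales      
Hank | Finance    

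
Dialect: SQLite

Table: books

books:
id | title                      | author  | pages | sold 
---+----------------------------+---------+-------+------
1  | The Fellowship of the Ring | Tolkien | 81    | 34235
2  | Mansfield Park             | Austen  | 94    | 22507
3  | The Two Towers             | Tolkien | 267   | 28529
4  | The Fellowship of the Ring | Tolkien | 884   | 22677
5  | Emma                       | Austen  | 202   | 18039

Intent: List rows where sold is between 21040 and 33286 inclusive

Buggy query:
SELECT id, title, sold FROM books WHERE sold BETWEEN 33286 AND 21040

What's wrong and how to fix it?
Bug: The bounds are reversed; BETWEEN a AND b requires a <= b to match anything

Fix: Swap the bounds so the smaller value comes first

Corrected query:
SELECT id, title, sold FROM books WHERE sold BETWEEN 21040 AND 33286

Result:
id | title                      | sold 
---+----------------------------+------
2  | Mansfield Park             | 22507
3  | The Two Towers             | 28529
4  | The Fellowship of the Ring | 22677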